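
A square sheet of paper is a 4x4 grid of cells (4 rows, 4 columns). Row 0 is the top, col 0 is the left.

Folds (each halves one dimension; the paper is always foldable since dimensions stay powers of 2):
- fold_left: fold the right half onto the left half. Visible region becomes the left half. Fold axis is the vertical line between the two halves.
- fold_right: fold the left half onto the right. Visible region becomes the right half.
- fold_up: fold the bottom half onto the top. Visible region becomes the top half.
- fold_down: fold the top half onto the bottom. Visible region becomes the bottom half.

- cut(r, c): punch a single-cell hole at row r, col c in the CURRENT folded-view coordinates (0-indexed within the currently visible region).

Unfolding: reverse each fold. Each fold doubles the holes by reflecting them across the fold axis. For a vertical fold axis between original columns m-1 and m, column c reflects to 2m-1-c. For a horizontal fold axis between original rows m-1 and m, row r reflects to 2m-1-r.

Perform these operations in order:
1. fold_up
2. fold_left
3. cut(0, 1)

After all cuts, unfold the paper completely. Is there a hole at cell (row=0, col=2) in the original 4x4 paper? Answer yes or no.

Answer: yes

Derivation:
Op 1 fold_up: fold axis h@2; visible region now rows[0,2) x cols[0,4) = 2x4
Op 2 fold_left: fold axis v@2; visible region now rows[0,2) x cols[0,2) = 2x2
Op 3 cut(0, 1): punch at orig (0,1); cuts so far [(0, 1)]; region rows[0,2) x cols[0,2) = 2x2
Unfold 1 (reflect across v@2): 2 holes -> [(0, 1), (0, 2)]
Unfold 2 (reflect across h@2): 4 holes -> [(0, 1), (0, 2), (3, 1), (3, 2)]
Holes: [(0, 1), (0, 2), (3, 1), (3, 2)]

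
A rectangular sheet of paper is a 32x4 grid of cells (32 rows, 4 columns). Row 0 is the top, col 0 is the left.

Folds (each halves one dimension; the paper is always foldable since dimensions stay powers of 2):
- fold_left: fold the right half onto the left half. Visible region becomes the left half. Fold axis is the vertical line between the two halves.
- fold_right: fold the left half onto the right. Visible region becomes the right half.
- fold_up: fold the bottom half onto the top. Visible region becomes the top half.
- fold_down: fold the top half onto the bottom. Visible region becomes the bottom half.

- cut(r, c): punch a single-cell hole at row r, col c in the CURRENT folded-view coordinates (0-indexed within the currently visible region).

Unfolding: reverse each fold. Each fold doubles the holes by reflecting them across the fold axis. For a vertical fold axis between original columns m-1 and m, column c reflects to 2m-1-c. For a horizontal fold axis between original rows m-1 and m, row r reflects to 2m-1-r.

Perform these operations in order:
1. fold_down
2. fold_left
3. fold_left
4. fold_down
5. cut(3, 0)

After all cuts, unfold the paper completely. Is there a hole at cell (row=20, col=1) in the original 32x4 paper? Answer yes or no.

Op 1 fold_down: fold axis h@16; visible region now rows[16,32) x cols[0,4) = 16x4
Op 2 fold_left: fold axis v@2; visible region now rows[16,32) x cols[0,2) = 16x2
Op 3 fold_left: fold axis v@1; visible region now rows[16,32) x cols[0,1) = 16x1
Op 4 fold_down: fold axis h@24; visible region now rows[24,32) x cols[0,1) = 8x1
Op 5 cut(3, 0): punch at orig (27,0); cuts so far [(27, 0)]; region rows[24,32) x cols[0,1) = 8x1
Unfold 1 (reflect across h@24): 2 holes -> [(20, 0), (27, 0)]
Unfold 2 (reflect across v@1): 4 holes -> [(20, 0), (20, 1), (27, 0), (27, 1)]
Unfold 3 (reflect across v@2): 8 holes -> [(20, 0), (20, 1), (20, 2), (20, 3), (27, 0), (27, 1), (27, 2), (27, 3)]
Unfold 4 (reflect across h@16): 16 holes -> [(4, 0), (4, 1), (4, 2), (4, 3), (11, 0), (11, 1), (11, 2), (11, 3), (20, 0), (20, 1), (20, 2), (20, 3), (27, 0), (27, 1), (27, 2), (27, 3)]
Holes: [(4, 0), (4, 1), (4, 2), (4, 3), (11, 0), (11, 1), (11, 2), (11, 3), (20, 0), (20, 1), (20, 2), (20, 3), (27, 0), (27, 1), (27, 2), (27, 3)]

Answer: yes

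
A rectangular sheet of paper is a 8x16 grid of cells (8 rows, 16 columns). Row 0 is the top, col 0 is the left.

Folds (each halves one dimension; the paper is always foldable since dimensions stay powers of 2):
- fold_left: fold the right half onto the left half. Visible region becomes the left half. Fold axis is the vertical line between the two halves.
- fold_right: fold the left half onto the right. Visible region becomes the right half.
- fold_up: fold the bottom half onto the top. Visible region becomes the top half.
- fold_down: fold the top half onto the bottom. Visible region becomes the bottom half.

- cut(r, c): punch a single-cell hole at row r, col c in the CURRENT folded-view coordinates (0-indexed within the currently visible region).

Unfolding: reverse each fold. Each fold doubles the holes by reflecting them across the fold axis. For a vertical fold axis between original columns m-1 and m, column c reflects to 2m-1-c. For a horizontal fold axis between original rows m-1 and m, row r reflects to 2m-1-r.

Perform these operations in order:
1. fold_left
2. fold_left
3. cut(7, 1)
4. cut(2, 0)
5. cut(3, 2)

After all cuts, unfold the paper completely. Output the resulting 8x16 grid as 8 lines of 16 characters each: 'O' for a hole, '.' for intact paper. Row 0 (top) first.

Answer: ................
................
O......OO......O
..O..O....O..O..
................
................
................
.O....O..O....O.

Derivation:
Op 1 fold_left: fold axis v@8; visible region now rows[0,8) x cols[0,8) = 8x8
Op 2 fold_left: fold axis v@4; visible region now rows[0,8) x cols[0,4) = 8x4
Op 3 cut(7, 1): punch at orig (7,1); cuts so far [(7, 1)]; region rows[0,8) x cols[0,4) = 8x4
Op 4 cut(2, 0): punch at orig (2,0); cuts so far [(2, 0), (7, 1)]; region rows[0,8) x cols[0,4) = 8x4
Op 5 cut(3, 2): punch at orig (3,2); cuts so far [(2, 0), (3, 2), (7, 1)]; region rows[0,8) x cols[0,4) = 8x4
Unfold 1 (reflect across v@4): 6 holes -> [(2, 0), (2, 7), (3, 2), (3, 5), (7, 1), (7, 6)]
Unfold 2 (reflect across v@8): 12 holes -> [(2, 0), (2, 7), (2, 8), (2, 15), (3, 2), (3, 5), (3, 10), (3, 13), (7, 1), (7, 6), (7, 9), (7, 14)]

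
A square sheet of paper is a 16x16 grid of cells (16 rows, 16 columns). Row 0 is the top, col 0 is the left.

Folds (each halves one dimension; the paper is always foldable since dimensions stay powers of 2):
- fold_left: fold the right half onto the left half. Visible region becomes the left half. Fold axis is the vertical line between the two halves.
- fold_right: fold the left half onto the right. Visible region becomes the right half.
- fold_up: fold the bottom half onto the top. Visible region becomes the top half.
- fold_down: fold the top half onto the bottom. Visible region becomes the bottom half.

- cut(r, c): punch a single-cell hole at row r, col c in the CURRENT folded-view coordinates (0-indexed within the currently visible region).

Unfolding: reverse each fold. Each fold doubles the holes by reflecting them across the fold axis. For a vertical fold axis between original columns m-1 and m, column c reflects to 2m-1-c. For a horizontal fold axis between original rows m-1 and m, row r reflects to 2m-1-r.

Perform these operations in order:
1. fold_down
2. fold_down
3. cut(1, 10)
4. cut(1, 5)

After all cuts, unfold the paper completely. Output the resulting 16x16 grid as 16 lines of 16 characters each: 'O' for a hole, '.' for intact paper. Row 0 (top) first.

Op 1 fold_down: fold axis h@8; visible region now rows[8,16) x cols[0,16) = 8x16
Op 2 fold_down: fold axis h@12; visible region now rows[12,16) x cols[0,16) = 4x16
Op 3 cut(1, 10): punch at orig (13,10); cuts so far [(13, 10)]; region rows[12,16) x cols[0,16) = 4x16
Op 4 cut(1, 5): punch at orig (13,5); cuts so far [(13, 5), (13, 10)]; region rows[12,16) x cols[0,16) = 4x16
Unfold 1 (reflect across h@12): 4 holes -> [(10, 5), (10, 10), (13, 5), (13, 10)]
Unfold 2 (reflect across h@8): 8 holes -> [(2, 5), (2, 10), (5, 5), (5, 10), (10, 5), (10, 10), (13, 5), (13, 10)]

Answer: ................
................
.....O....O.....
................
................
.....O....O.....
................
................
................
................
.....O....O.....
................
................
.....O....O.....
................
................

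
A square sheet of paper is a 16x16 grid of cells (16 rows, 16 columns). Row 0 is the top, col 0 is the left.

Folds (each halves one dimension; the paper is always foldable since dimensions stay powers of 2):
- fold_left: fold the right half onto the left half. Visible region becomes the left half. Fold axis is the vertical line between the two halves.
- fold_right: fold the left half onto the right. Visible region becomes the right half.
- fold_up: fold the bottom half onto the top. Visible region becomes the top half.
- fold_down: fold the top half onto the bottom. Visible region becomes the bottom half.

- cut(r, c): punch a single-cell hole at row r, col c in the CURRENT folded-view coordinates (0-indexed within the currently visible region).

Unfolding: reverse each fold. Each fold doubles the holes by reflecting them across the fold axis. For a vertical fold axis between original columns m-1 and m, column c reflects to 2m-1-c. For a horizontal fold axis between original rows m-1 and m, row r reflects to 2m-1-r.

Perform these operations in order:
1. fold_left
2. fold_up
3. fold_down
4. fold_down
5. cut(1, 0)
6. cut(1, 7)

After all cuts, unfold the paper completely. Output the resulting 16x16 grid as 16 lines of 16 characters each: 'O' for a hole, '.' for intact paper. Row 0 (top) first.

Answer: O......OO......O
................
................
O......OO......O
O......OO......O
................
................
O......OO......O
O......OO......O
................
................
O......OO......O
O......OO......O
................
................
O......OO......O

Derivation:
Op 1 fold_left: fold axis v@8; visible region now rows[0,16) x cols[0,8) = 16x8
Op 2 fold_up: fold axis h@8; visible region now rows[0,8) x cols[0,8) = 8x8
Op 3 fold_down: fold axis h@4; visible region now rows[4,8) x cols[0,8) = 4x8
Op 4 fold_down: fold axis h@6; visible region now rows[6,8) x cols[0,8) = 2x8
Op 5 cut(1, 0): punch at orig (7,0); cuts so far [(7, 0)]; region rows[6,8) x cols[0,8) = 2x8
Op 6 cut(1, 7): punch at orig (7,7); cuts so far [(7, 0), (7, 7)]; region rows[6,8) x cols[0,8) = 2x8
Unfold 1 (reflect across h@6): 4 holes -> [(4, 0), (4, 7), (7, 0), (7, 7)]
Unfold 2 (reflect across h@4): 8 holes -> [(0, 0), (0, 7), (3, 0), (3, 7), (4, 0), (4, 7), (7, 0), (7, 7)]
Unfold 3 (reflect across h@8): 16 holes -> [(0, 0), (0, 7), (3, 0), (3, 7), (4, 0), (4, 7), (7, 0), (7, 7), (8, 0), (8, 7), (11, 0), (11, 7), (12, 0), (12, 7), (15, 0), (15, 7)]
Unfold 4 (reflect across v@8): 32 holes -> [(0, 0), (0, 7), (0, 8), (0, 15), (3, 0), (3, 7), (3, 8), (3, 15), (4, 0), (4, 7), (4, 8), (4, 15), (7, 0), (7, 7), (7, 8), (7, 15), (8, 0), (8, 7), (8, 8), (8, 15), (11, 0), (11, 7), (11, 8), (11, 15), (12, 0), (12, 7), (12, 8), (12, 15), (15, 0), (15, 7), (15, 8), (15, 15)]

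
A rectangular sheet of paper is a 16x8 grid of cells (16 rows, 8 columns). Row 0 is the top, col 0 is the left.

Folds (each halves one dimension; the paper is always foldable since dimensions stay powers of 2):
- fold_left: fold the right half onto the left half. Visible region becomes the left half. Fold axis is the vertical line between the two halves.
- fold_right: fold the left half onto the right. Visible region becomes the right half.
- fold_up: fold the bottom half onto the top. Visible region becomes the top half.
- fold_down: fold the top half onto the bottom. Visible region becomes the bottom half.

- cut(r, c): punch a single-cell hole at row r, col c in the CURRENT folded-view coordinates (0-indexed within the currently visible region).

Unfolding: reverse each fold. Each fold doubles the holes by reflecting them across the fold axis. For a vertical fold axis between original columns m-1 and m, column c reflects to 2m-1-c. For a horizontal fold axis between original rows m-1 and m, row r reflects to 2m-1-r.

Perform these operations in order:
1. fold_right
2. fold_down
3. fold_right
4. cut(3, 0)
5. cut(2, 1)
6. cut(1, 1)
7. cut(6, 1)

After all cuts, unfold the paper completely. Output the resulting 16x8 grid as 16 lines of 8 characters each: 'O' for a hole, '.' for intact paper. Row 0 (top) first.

Op 1 fold_right: fold axis v@4; visible region now rows[0,16) x cols[4,8) = 16x4
Op 2 fold_down: fold axis h@8; visible region now rows[8,16) x cols[4,8) = 8x4
Op 3 fold_right: fold axis v@6; visible region now rows[8,16) x cols[6,8) = 8x2
Op 4 cut(3, 0): punch at orig (11,6); cuts so far [(11, 6)]; region rows[8,16) x cols[6,8) = 8x2
Op 5 cut(2, 1): punch at orig (10,7); cuts so far [(10, 7), (11, 6)]; region rows[8,16) x cols[6,8) = 8x2
Op 6 cut(1, 1): punch at orig (9,7); cuts so far [(9, 7), (10, 7), (11, 6)]; region rows[8,16) x cols[6,8) = 8x2
Op 7 cut(6, 1): punch at orig (14,7); cuts so far [(9, 7), (10, 7), (11, 6), (14, 7)]; region rows[8,16) x cols[6,8) = 8x2
Unfold 1 (reflect across v@6): 8 holes -> [(9, 4), (9, 7), (10, 4), (10, 7), (11, 5), (11, 6), (14, 4), (14, 7)]
Unfold 2 (reflect across h@8): 16 holes -> [(1, 4), (1, 7), (4, 5), (4, 6), (5, 4), (5, 7), (6, 4), (6, 7), (9, 4), (9, 7), (10, 4), (10, 7), (11, 5), (11, 6), (14, 4), (14, 7)]
Unfold 3 (reflect across v@4): 32 holes -> [(1, 0), (1, 3), (1, 4), (1, 7), (4, 1), (4, 2), (4, 5), (4, 6), (5, 0), (5, 3), (5, 4), (5, 7), (6, 0), (6, 3), (6, 4), (6, 7), (9, 0), (9, 3), (9, 4), (9, 7), (10, 0), (10, 3), (10, 4), (10, 7), (11, 1), (11, 2), (11, 5), (11, 6), (14, 0), (14, 3), (14, 4), (14, 7)]

Answer: ........
O..OO..O
........
........
.OO..OO.
O..OO..O
O..OO..O
........
........
O..OO..O
O..OO..O
.OO..OO.
........
........
O..OO..O
........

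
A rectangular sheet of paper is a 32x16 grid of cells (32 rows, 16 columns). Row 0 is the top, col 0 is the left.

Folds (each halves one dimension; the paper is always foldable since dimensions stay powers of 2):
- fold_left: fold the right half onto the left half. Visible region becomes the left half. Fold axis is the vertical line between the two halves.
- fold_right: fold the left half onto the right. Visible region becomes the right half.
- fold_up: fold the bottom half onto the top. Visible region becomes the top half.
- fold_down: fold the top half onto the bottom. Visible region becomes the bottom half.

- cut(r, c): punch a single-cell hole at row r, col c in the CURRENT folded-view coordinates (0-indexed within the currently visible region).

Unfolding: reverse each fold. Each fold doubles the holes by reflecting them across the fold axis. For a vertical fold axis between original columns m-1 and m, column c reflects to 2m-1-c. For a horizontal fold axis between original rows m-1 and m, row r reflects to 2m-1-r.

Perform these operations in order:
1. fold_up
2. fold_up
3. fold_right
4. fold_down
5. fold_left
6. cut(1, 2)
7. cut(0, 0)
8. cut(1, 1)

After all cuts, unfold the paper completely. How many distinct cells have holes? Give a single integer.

Op 1 fold_up: fold axis h@16; visible region now rows[0,16) x cols[0,16) = 16x16
Op 2 fold_up: fold axis h@8; visible region now rows[0,8) x cols[0,16) = 8x16
Op 3 fold_right: fold axis v@8; visible region now rows[0,8) x cols[8,16) = 8x8
Op 4 fold_down: fold axis h@4; visible region now rows[4,8) x cols[8,16) = 4x8
Op 5 fold_left: fold axis v@12; visible region now rows[4,8) x cols[8,12) = 4x4
Op 6 cut(1, 2): punch at orig (5,10); cuts so far [(5, 10)]; region rows[4,8) x cols[8,12) = 4x4
Op 7 cut(0, 0): punch at orig (4,8); cuts so far [(4, 8), (5, 10)]; region rows[4,8) x cols[8,12) = 4x4
Op 8 cut(1, 1): punch at orig (5,9); cuts so far [(4, 8), (5, 9), (5, 10)]; region rows[4,8) x cols[8,12) = 4x4
Unfold 1 (reflect across v@12): 6 holes -> [(4, 8), (4, 15), (5, 9), (5, 10), (5, 13), (5, 14)]
Unfold 2 (reflect across h@4): 12 holes -> [(2, 9), (2, 10), (2, 13), (2, 14), (3, 8), (3, 15), (4, 8), (4, 15), (5, 9), (5, 10), (5, 13), (5, 14)]
Unfold 3 (reflect across v@8): 24 holes -> [(2, 1), (2, 2), (2, 5), (2, 6), (2, 9), (2, 10), (2, 13), (2, 14), (3, 0), (3, 7), (3, 8), (3, 15), (4, 0), (4, 7), (4, 8), (4, 15), (5, 1), (5, 2), (5, 5), (5, 6), (5, 9), (5, 10), (5, 13), (5, 14)]
Unfold 4 (reflect across h@8): 48 holes -> [(2, 1), (2, 2), (2, 5), (2, 6), (2, 9), (2, 10), (2, 13), (2, 14), (3, 0), (3, 7), (3, 8), (3, 15), (4, 0), (4, 7), (4, 8), (4, 15), (5, 1), (5, 2), (5, 5), (5, 6), (5, 9), (5, 10), (5, 13), (5, 14), (10, 1), (10, 2), (10, 5), (10, 6), (10, 9), (10, 10), (10, 13), (10, 14), (11, 0), (11, 7), (11, 8), (11, 15), (12, 0), (12, 7), (12, 8), (12, 15), (13, 1), (13, 2), (13, 5), (13, 6), (13, 9), (13, 10), (13, 13), (13, 14)]
Unfold 5 (reflect across h@16): 96 holes -> [(2, 1), (2, 2), (2, 5), (2, 6), (2, 9), (2, 10), (2, 13), (2, 14), (3, 0), (3, 7), (3, 8), (3, 15), (4, 0), (4, 7), (4, 8), (4, 15), (5, 1), (5, 2), (5, 5), (5, 6), (5, 9), (5, 10), (5, 13), (5, 14), (10, 1), (10, 2), (10, 5), (10, 6), (10, 9), (10, 10), (10, 13), (10, 14), (11, 0), (11, 7), (11, 8), (11, 15), (12, 0), (12, 7), (12, 8), (12, 15), (13, 1), (13, 2), (13, 5), (13, 6), (13, 9), (13, 10), (13, 13), (13, 14), (18, 1), (18, 2), (18, 5), (18, 6), (18, 9), (18, 10), (18, 13), (18, 14), (19, 0), (19, 7), (19, 8), (19, 15), (20, 0), (20, 7), (20, 8), (20, 15), (21, 1), (21, 2), (21, 5), (21, 6), (21, 9), (21, 10), (21, 13), (21, 14), (26, 1), (26, 2), (26, 5), (26, 6), (26, 9), (26, 10), (26, 13), (26, 14), (27, 0), (27, 7), (27, 8), (27, 15), (28, 0), (28, 7), (28, 8), (28, 15), (29, 1), (29, 2), (29, 5), (29, 6), (29, 9), (29, 10), (29, 13), (29, 14)]

Answer: 96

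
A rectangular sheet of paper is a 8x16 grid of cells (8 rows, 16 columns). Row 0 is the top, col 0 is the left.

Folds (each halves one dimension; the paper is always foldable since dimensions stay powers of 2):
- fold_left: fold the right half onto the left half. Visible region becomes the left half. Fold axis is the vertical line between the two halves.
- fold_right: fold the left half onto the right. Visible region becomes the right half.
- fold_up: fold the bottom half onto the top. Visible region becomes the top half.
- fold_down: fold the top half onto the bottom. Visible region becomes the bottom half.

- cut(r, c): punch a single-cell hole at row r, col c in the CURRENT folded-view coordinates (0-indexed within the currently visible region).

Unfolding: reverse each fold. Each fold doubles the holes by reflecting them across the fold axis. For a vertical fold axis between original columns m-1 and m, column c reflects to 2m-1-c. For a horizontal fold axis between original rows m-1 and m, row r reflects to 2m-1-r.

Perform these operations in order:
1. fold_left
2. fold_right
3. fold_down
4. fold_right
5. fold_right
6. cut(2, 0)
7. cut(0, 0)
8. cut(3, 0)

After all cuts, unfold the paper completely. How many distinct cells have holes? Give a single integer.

Answer: 96

Derivation:
Op 1 fold_left: fold axis v@8; visible region now rows[0,8) x cols[0,8) = 8x8
Op 2 fold_right: fold axis v@4; visible region now rows[0,8) x cols[4,8) = 8x4
Op 3 fold_down: fold axis h@4; visible region now rows[4,8) x cols[4,8) = 4x4
Op 4 fold_right: fold axis v@6; visible region now rows[4,8) x cols[6,8) = 4x2
Op 5 fold_right: fold axis v@7; visible region now rows[4,8) x cols[7,8) = 4x1
Op 6 cut(2, 0): punch at orig (6,7); cuts so far [(6, 7)]; region rows[4,8) x cols[7,8) = 4x1
Op 7 cut(0, 0): punch at orig (4,7); cuts so far [(4, 7), (6, 7)]; region rows[4,8) x cols[7,8) = 4x1
Op 8 cut(3, 0): punch at orig (7,7); cuts so far [(4, 7), (6, 7), (7, 7)]; region rows[4,8) x cols[7,8) = 4x1
Unfold 1 (reflect across v@7): 6 holes -> [(4, 6), (4, 7), (6, 6), (6, 7), (7, 6), (7, 7)]
Unfold 2 (reflect across v@6): 12 holes -> [(4, 4), (4, 5), (4, 6), (4, 7), (6, 4), (6, 5), (6, 6), (6, 7), (7, 4), (7, 5), (7, 6), (7, 7)]
Unfold 3 (reflect across h@4): 24 holes -> [(0, 4), (0, 5), (0, 6), (0, 7), (1, 4), (1, 5), (1, 6), (1, 7), (3, 4), (3, 5), (3, 6), (3, 7), (4, 4), (4, 5), (4, 6), (4, 7), (6, 4), (6, 5), (6, 6), (6, 7), (7, 4), (7, 5), (7, 6), (7, 7)]
Unfold 4 (reflect across v@4): 48 holes -> [(0, 0), (0, 1), (0, 2), (0, 3), (0, 4), (0, 5), (0, 6), (0, 7), (1, 0), (1, 1), (1, 2), (1, 3), (1, 4), (1, 5), (1, 6), (1, 7), (3, 0), (3, 1), (3, 2), (3, 3), (3, 4), (3, 5), (3, 6), (3, 7), (4, 0), (4, 1), (4, 2), (4, 3), (4, 4), (4, 5), (4, 6), (4, 7), (6, 0), (6, 1), (6, 2), (6, 3), (6, 4), (6, 5), (6, 6), (6, 7), (7, 0), (7, 1), (7, 2), (7, 3), (7, 4), (7, 5), (7, 6), (7, 7)]
Unfold 5 (reflect across v@8): 96 holes -> [(0, 0), (0, 1), (0, 2), (0, 3), (0, 4), (0, 5), (0, 6), (0, 7), (0, 8), (0, 9), (0, 10), (0, 11), (0, 12), (0, 13), (0, 14), (0, 15), (1, 0), (1, 1), (1, 2), (1, 3), (1, 4), (1, 5), (1, 6), (1, 7), (1, 8), (1, 9), (1, 10), (1, 11), (1, 12), (1, 13), (1, 14), (1, 15), (3, 0), (3, 1), (3, 2), (3, 3), (3, 4), (3, 5), (3, 6), (3, 7), (3, 8), (3, 9), (3, 10), (3, 11), (3, 12), (3, 13), (3, 14), (3, 15), (4, 0), (4, 1), (4, 2), (4, 3), (4, 4), (4, 5), (4, 6), (4, 7), (4, 8), (4, 9), (4, 10), (4, 11), (4, 12), (4, 13), (4, 14), (4, 15), (6, 0), (6, 1), (6, 2), (6, 3), (6, 4), (6, 5), (6, 6), (6, 7), (6, 8), (6, 9), (6, 10), (6, 11), (6, 12), (6, 13), (6, 14), (6, 15), (7, 0), (7, 1), (7, 2), (7, 3), (7, 4), (7, 5), (7, 6), (7, 7), (7, 8), (7, 9), (7, 10), (7, 11), (7, 12), (7, 13), (7, 14), (7, 15)]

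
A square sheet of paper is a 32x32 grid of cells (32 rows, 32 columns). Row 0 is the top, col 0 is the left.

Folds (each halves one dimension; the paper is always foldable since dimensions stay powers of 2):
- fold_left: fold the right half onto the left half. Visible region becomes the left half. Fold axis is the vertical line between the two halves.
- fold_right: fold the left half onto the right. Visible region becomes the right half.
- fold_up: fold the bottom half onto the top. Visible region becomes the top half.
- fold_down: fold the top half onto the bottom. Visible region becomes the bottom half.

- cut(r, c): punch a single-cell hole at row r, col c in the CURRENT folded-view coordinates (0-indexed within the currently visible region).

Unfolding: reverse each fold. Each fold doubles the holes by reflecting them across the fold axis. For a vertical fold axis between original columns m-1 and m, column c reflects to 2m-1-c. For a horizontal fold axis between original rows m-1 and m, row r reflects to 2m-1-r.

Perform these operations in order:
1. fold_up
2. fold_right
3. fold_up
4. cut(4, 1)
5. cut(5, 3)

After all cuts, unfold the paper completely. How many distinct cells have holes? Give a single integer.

Answer: 16

Derivation:
Op 1 fold_up: fold axis h@16; visible region now rows[0,16) x cols[0,32) = 16x32
Op 2 fold_right: fold axis v@16; visible region now rows[0,16) x cols[16,32) = 16x16
Op 3 fold_up: fold axis h@8; visible region now rows[0,8) x cols[16,32) = 8x16
Op 4 cut(4, 1): punch at orig (4,17); cuts so far [(4, 17)]; region rows[0,8) x cols[16,32) = 8x16
Op 5 cut(5, 3): punch at orig (5,19); cuts so far [(4, 17), (5, 19)]; region rows[0,8) x cols[16,32) = 8x16
Unfold 1 (reflect across h@8): 4 holes -> [(4, 17), (5, 19), (10, 19), (11, 17)]
Unfold 2 (reflect across v@16): 8 holes -> [(4, 14), (4, 17), (5, 12), (5, 19), (10, 12), (10, 19), (11, 14), (11, 17)]
Unfold 3 (reflect across h@16): 16 holes -> [(4, 14), (4, 17), (5, 12), (5, 19), (10, 12), (10, 19), (11, 14), (11, 17), (20, 14), (20, 17), (21, 12), (21, 19), (26, 12), (26, 19), (27, 14), (27, 17)]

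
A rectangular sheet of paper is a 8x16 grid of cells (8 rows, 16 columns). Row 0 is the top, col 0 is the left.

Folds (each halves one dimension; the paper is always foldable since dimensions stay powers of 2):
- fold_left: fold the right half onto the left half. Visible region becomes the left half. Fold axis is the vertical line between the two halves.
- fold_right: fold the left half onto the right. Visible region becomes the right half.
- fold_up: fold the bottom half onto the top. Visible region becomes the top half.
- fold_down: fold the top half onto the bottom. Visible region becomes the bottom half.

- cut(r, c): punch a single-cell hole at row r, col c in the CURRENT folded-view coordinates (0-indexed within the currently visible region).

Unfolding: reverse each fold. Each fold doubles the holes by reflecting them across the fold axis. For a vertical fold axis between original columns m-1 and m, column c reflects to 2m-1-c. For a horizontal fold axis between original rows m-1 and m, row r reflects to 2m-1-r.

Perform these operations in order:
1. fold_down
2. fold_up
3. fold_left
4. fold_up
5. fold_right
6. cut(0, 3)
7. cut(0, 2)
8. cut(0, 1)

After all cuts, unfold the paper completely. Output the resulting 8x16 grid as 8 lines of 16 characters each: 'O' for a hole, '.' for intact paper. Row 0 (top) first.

Op 1 fold_down: fold axis h@4; visible region now rows[4,8) x cols[0,16) = 4x16
Op 2 fold_up: fold axis h@6; visible region now rows[4,6) x cols[0,16) = 2x16
Op 3 fold_left: fold axis v@8; visible region now rows[4,6) x cols[0,8) = 2x8
Op 4 fold_up: fold axis h@5; visible region now rows[4,5) x cols[0,8) = 1x8
Op 5 fold_right: fold axis v@4; visible region now rows[4,5) x cols[4,8) = 1x4
Op 6 cut(0, 3): punch at orig (4,7); cuts so far [(4, 7)]; region rows[4,5) x cols[4,8) = 1x4
Op 7 cut(0, 2): punch at orig (4,6); cuts so far [(4, 6), (4, 7)]; region rows[4,5) x cols[4,8) = 1x4
Op 8 cut(0, 1): punch at orig (4,5); cuts so far [(4, 5), (4, 6), (4, 7)]; region rows[4,5) x cols[4,8) = 1x4
Unfold 1 (reflect across v@4): 6 holes -> [(4, 0), (4, 1), (4, 2), (4, 5), (4, 6), (4, 7)]
Unfold 2 (reflect across h@5): 12 holes -> [(4, 0), (4, 1), (4, 2), (4, 5), (4, 6), (4, 7), (5, 0), (5, 1), (5, 2), (5, 5), (5, 6), (5, 7)]
Unfold 3 (reflect across v@8): 24 holes -> [(4, 0), (4, 1), (4, 2), (4, 5), (4, 6), (4, 7), (4, 8), (4, 9), (4, 10), (4, 13), (4, 14), (4, 15), (5, 0), (5, 1), (5, 2), (5, 5), (5, 6), (5, 7), (5, 8), (5, 9), (5, 10), (5, 13), (5, 14), (5, 15)]
Unfold 4 (reflect across h@6): 48 holes -> [(4, 0), (4, 1), (4, 2), (4, 5), (4, 6), (4, 7), (4, 8), (4, 9), (4, 10), (4, 13), (4, 14), (4, 15), (5, 0), (5, 1), (5, 2), (5, 5), (5, 6), (5, 7), (5, 8), (5, 9), (5, 10), (5, 13), (5, 14), (5, 15), (6, 0), (6, 1), (6, 2), (6, 5), (6, 6), (6, 7), (6, 8), (6, 9), (6, 10), (6, 13), (6, 14), (6, 15), (7, 0), (7, 1), (7, 2), (7, 5), (7, 6), (7, 7), (7, 8), (7, 9), (7, 10), (7, 13), (7, 14), (7, 15)]
Unfold 5 (reflect across h@4): 96 holes -> [(0, 0), (0, 1), (0, 2), (0, 5), (0, 6), (0, 7), (0, 8), (0, 9), (0, 10), (0, 13), (0, 14), (0, 15), (1, 0), (1, 1), (1, 2), (1, 5), (1, 6), (1, 7), (1, 8), (1, 9), (1, 10), (1, 13), (1, 14), (1, 15), (2, 0), (2, 1), (2, 2), (2, 5), (2, 6), (2, 7), (2, 8), (2, 9), (2, 10), (2, 13), (2, 14), (2, 15), (3, 0), (3, 1), (3, 2), (3, 5), (3, 6), (3, 7), (3, 8), (3, 9), (3, 10), (3, 13), (3, 14), (3, 15), (4, 0), (4, 1), (4, 2), (4, 5), (4, 6), (4, 7), (4, 8), (4, 9), (4, 10), (4, 13), (4, 14), (4, 15), (5, 0), (5, 1), (5, 2), (5, 5), (5, 6), (5, 7), (5, 8), (5, 9), (5, 10), (5, 13), (5, 14), (5, 15), (6, 0), (6, 1), (6, 2), (6, 5), (6, 6), (6, 7), (6, 8), (6, 9), (6, 10), (6, 13), (6, 14), (6, 15), (7, 0), (7, 1), (7, 2), (7, 5), (7, 6), (7, 7), (7, 8), (7, 9), (7, 10), (7, 13), (7, 14), (7, 15)]

Answer: OOO..OOOOOO..OOO
OOO..OOOOOO..OOO
OOO..OOOOOO..OOO
OOO..OOOOOO..OOO
OOO..OOOOOO..OOO
OOO..OOOOOO..OOO
OOO..OOOOOO..OOO
OOO..OOOOOO..OOO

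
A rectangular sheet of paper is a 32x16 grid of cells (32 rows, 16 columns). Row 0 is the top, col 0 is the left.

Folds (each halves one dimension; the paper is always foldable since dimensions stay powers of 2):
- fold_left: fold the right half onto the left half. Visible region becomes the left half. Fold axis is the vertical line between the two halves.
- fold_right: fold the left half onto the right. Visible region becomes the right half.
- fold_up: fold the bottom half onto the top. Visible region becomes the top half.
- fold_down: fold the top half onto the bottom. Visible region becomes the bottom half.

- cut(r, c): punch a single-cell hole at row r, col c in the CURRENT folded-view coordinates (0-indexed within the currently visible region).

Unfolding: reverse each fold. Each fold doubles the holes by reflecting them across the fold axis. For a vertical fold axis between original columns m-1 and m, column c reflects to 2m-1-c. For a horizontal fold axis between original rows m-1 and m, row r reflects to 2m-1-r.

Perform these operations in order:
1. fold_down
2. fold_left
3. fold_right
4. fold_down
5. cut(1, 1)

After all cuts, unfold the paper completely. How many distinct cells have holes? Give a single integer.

Answer: 16

Derivation:
Op 1 fold_down: fold axis h@16; visible region now rows[16,32) x cols[0,16) = 16x16
Op 2 fold_left: fold axis v@8; visible region now rows[16,32) x cols[0,8) = 16x8
Op 3 fold_right: fold axis v@4; visible region now rows[16,32) x cols[4,8) = 16x4
Op 4 fold_down: fold axis h@24; visible region now rows[24,32) x cols[4,8) = 8x4
Op 5 cut(1, 1): punch at orig (25,5); cuts so far [(25, 5)]; region rows[24,32) x cols[4,8) = 8x4
Unfold 1 (reflect across h@24): 2 holes -> [(22, 5), (25, 5)]
Unfold 2 (reflect across v@4): 4 holes -> [(22, 2), (22, 5), (25, 2), (25, 5)]
Unfold 3 (reflect across v@8): 8 holes -> [(22, 2), (22, 5), (22, 10), (22, 13), (25, 2), (25, 5), (25, 10), (25, 13)]
Unfold 4 (reflect across h@16): 16 holes -> [(6, 2), (6, 5), (6, 10), (6, 13), (9, 2), (9, 5), (9, 10), (9, 13), (22, 2), (22, 5), (22, 10), (22, 13), (25, 2), (25, 5), (25, 10), (25, 13)]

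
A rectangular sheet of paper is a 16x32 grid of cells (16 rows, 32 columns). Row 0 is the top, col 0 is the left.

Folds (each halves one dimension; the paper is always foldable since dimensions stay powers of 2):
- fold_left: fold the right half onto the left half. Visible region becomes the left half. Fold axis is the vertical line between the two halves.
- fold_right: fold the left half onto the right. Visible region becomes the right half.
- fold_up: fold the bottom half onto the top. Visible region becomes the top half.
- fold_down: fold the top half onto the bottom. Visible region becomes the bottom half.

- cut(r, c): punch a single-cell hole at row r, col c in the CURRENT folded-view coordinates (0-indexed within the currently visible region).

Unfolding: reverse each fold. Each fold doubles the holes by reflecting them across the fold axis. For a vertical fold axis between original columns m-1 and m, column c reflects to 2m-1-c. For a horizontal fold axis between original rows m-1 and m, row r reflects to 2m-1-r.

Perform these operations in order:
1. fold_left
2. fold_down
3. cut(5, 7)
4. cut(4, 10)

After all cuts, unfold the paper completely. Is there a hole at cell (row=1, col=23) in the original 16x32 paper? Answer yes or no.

Answer: no

Derivation:
Op 1 fold_left: fold axis v@16; visible region now rows[0,16) x cols[0,16) = 16x16
Op 2 fold_down: fold axis h@8; visible region now rows[8,16) x cols[0,16) = 8x16
Op 3 cut(5, 7): punch at orig (13,7); cuts so far [(13, 7)]; region rows[8,16) x cols[0,16) = 8x16
Op 4 cut(4, 10): punch at orig (12,10); cuts so far [(12, 10), (13, 7)]; region rows[8,16) x cols[0,16) = 8x16
Unfold 1 (reflect across h@8): 4 holes -> [(2, 7), (3, 10), (12, 10), (13, 7)]
Unfold 2 (reflect across v@16): 8 holes -> [(2, 7), (2, 24), (3, 10), (3, 21), (12, 10), (12, 21), (13, 7), (13, 24)]
Holes: [(2, 7), (2, 24), (3, 10), (3, 21), (12, 10), (12, 21), (13, 7), (13, 24)]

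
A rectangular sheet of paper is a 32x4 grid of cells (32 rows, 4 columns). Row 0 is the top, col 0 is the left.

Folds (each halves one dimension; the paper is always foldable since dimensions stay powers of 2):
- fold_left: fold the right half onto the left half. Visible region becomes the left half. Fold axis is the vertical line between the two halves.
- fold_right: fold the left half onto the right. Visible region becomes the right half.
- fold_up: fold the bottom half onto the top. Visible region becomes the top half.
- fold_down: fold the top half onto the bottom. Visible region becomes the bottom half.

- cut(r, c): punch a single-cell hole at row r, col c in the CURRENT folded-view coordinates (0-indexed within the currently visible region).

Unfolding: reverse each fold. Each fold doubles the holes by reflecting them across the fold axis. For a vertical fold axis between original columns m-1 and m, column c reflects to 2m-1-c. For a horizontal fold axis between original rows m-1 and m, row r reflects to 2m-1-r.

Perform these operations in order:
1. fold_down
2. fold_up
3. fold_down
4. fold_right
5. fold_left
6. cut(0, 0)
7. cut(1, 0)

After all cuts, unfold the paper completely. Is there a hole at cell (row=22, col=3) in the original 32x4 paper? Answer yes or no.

Answer: no

Derivation:
Op 1 fold_down: fold axis h@16; visible region now rows[16,32) x cols[0,4) = 16x4
Op 2 fold_up: fold axis h@24; visible region now rows[16,24) x cols[0,4) = 8x4
Op 3 fold_down: fold axis h@20; visible region now rows[20,24) x cols[0,4) = 4x4
Op 4 fold_right: fold axis v@2; visible region now rows[20,24) x cols[2,4) = 4x2
Op 5 fold_left: fold axis v@3; visible region now rows[20,24) x cols[2,3) = 4x1
Op 6 cut(0, 0): punch at orig (20,2); cuts so far [(20, 2)]; region rows[20,24) x cols[2,3) = 4x1
Op 7 cut(1, 0): punch at orig (21,2); cuts so far [(20, 2), (21, 2)]; region rows[20,24) x cols[2,3) = 4x1
Unfold 1 (reflect across v@3): 4 holes -> [(20, 2), (20, 3), (21, 2), (21, 3)]
Unfold 2 (reflect across v@2): 8 holes -> [(20, 0), (20, 1), (20, 2), (20, 3), (21, 0), (21, 1), (21, 2), (21, 3)]
Unfold 3 (reflect across h@20): 16 holes -> [(18, 0), (18, 1), (18, 2), (18, 3), (19, 0), (19, 1), (19, 2), (19, 3), (20, 0), (20, 1), (20, 2), (20, 3), (21, 0), (21, 1), (21, 2), (21, 3)]
Unfold 4 (reflect across h@24): 32 holes -> [(18, 0), (18, 1), (18, 2), (18, 3), (19, 0), (19, 1), (19, 2), (19, 3), (20, 0), (20, 1), (20, 2), (20, 3), (21, 0), (21, 1), (21, 2), (21, 3), (26, 0), (26, 1), (26, 2), (26, 3), (27, 0), (27, 1), (27, 2), (27, 3), (28, 0), (28, 1), (28, 2), (28, 3), (29, 0), (29, 1), (29, 2), (29, 3)]
Unfold 5 (reflect across h@16): 64 holes -> [(2, 0), (2, 1), (2, 2), (2, 3), (3, 0), (3, 1), (3, 2), (3, 3), (4, 0), (4, 1), (4, 2), (4, 3), (5, 0), (5, 1), (5, 2), (5, 3), (10, 0), (10, 1), (10, 2), (10, 3), (11, 0), (11, 1), (11, 2), (11, 3), (12, 0), (12, 1), (12, 2), (12, 3), (13, 0), (13, 1), (13, 2), (13, 3), (18, 0), (18, 1), (18, 2), (18, 3), (19, 0), (19, 1), (19, 2), (19, 3), (20, 0), (20, 1), (20, 2), (20, 3), (21, 0), (21, 1), (21, 2), (21, 3), (26, 0), (26, 1), (26, 2), (26, 3), (27, 0), (27, 1), (27, 2), (27, 3), (28, 0), (28, 1), (28, 2), (28, 3), (29, 0), (29, 1), (29, 2), (29, 3)]
Holes: [(2, 0), (2, 1), (2, 2), (2, 3), (3, 0), (3, 1), (3, 2), (3, 3), (4, 0), (4, 1), (4, 2), (4, 3), (5, 0), (5, 1), (5, 2), (5, 3), (10, 0), (10, 1), (10, 2), (10, 3), (11, 0), (11, 1), (11, 2), (11, 3), (12, 0), (12, 1), (12, 2), (12, 3), (13, 0), (13, 1), (13, 2), (13, 3), (18, 0), (18, 1), (18, 2), (18, 3), (19, 0), (19, 1), (19, 2), (19, 3), (20, 0), (20, 1), (20, 2), (20, 3), (21, 0), (21, 1), (21, 2), (21, 3), (26, 0), (26, 1), (26, 2), (26, 3), (27, 0), (27, 1), (27, 2), (27, 3), (28, 0), (28, 1), (28, 2), (28, 3), (29, 0), (29, 1), (29, 2), (29, 3)]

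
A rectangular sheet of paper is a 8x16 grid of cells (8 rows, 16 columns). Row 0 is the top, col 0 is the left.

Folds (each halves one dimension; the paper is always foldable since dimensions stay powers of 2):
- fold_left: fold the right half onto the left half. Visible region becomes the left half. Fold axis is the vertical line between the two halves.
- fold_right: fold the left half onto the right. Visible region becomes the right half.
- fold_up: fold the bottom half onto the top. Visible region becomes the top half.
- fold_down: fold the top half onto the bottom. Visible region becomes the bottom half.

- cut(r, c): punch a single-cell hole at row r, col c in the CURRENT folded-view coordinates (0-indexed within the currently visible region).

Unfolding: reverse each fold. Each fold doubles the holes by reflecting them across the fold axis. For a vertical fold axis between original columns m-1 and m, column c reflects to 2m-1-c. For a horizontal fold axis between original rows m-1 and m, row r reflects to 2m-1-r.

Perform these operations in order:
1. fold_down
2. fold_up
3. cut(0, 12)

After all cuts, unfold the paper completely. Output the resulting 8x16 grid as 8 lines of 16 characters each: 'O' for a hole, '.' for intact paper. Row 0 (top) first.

Op 1 fold_down: fold axis h@4; visible region now rows[4,8) x cols[0,16) = 4x16
Op 2 fold_up: fold axis h@6; visible region now rows[4,6) x cols[0,16) = 2x16
Op 3 cut(0, 12): punch at orig (4,12); cuts so far [(4, 12)]; region rows[4,6) x cols[0,16) = 2x16
Unfold 1 (reflect across h@6): 2 holes -> [(4, 12), (7, 12)]
Unfold 2 (reflect across h@4): 4 holes -> [(0, 12), (3, 12), (4, 12), (7, 12)]

Answer: ............O...
................
................
............O...
............O...
................
................
............O...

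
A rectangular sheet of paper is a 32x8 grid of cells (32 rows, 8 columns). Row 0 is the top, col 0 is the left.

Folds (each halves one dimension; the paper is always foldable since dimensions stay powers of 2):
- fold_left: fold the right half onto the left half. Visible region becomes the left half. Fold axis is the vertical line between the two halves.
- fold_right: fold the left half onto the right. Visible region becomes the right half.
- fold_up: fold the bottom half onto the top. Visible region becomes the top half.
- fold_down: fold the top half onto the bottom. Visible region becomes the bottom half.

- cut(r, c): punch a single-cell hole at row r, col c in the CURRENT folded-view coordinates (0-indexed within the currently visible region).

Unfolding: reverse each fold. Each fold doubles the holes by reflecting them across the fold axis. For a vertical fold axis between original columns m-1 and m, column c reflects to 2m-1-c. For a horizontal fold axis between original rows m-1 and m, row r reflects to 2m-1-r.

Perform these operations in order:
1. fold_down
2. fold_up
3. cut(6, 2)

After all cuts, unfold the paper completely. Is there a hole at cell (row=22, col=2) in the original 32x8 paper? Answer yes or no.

Answer: yes

Derivation:
Op 1 fold_down: fold axis h@16; visible region now rows[16,32) x cols[0,8) = 16x8
Op 2 fold_up: fold axis h@24; visible region now rows[16,24) x cols[0,8) = 8x8
Op 3 cut(6, 2): punch at orig (22,2); cuts so far [(22, 2)]; region rows[16,24) x cols[0,8) = 8x8
Unfold 1 (reflect across h@24): 2 holes -> [(22, 2), (25, 2)]
Unfold 2 (reflect across h@16): 4 holes -> [(6, 2), (9, 2), (22, 2), (25, 2)]
Holes: [(6, 2), (9, 2), (22, 2), (25, 2)]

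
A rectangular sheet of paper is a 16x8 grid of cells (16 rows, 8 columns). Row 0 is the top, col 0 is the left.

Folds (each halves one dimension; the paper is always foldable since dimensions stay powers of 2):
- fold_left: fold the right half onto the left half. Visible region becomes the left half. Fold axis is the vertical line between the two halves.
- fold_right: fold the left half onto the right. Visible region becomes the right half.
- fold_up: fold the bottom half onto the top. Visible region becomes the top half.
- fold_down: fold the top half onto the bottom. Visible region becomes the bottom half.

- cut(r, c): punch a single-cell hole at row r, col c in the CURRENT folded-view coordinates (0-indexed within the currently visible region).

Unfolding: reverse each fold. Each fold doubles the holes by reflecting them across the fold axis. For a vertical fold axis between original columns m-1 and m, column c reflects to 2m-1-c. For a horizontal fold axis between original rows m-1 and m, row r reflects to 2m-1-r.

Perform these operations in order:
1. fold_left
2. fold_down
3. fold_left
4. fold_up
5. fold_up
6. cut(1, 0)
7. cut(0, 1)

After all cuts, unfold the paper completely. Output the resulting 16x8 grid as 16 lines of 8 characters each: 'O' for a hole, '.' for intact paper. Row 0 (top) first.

Op 1 fold_left: fold axis v@4; visible region now rows[0,16) x cols[0,4) = 16x4
Op 2 fold_down: fold axis h@8; visible region now rows[8,16) x cols[0,4) = 8x4
Op 3 fold_left: fold axis v@2; visible region now rows[8,16) x cols[0,2) = 8x2
Op 4 fold_up: fold axis h@12; visible region now rows[8,12) x cols[0,2) = 4x2
Op 5 fold_up: fold axis h@10; visible region now rows[8,10) x cols[0,2) = 2x2
Op 6 cut(1, 0): punch at orig (9,0); cuts so far [(9, 0)]; region rows[8,10) x cols[0,2) = 2x2
Op 7 cut(0, 1): punch at orig (8,1); cuts so far [(8, 1), (9, 0)]; region rows[8,10) x cols[0,2) = 2x2
Unfold 1 (reflect across h@10): 4 holes -> [(8, 1), (9, 0), (10, 0), (11, 1)]
Unfold 2 (reflect across h@12): 8 holes -> [(8, 1), (9, 0), (10, 0), (11, 1), (12, 1), (13, 0), (14, 0), (15, 1)]
Unfold 3 (reflect across v@2): 16 holes -> [(8, 1), (8, 2), (9, 0), (9, 3), (10, 0), (10, 3), (11, 1), (11, 2), (12, 1), (12, 2), (13, 0), (13, 3), (14, 0), (14, 3), (15, 1), (15, 2)]
Unfold 4 (reflect across h@8): 32 holes -> [(0, 1), (0, 2), (1, 0), (1, 3), (2, 0), (2, 3), (3, 1), (3, 2), (4, 1), (4, 2), (5, 0), (5, 3), (6, 0), (6, 3), (7, 1), (7, 2), (8, 1), (8, 2), (9, 0), (9, 3), (10, 0), (10, 3), (11, 1), (11, 2), (12, 1), (12, 2), (13, 0), (13, 3), (14, 0), (14, 3), (15, 1), (15, 2)]
Unfold 5 (reflect across v@4): 64 holes -> [(0, 1), (0, 2), (0, 5), (0, 6), (1, 0), (1, 3), (1, 4), (1, 7), (2, 0), (2, 3), (2, 4), (2, 7), (3, 1), (3, 2), (3, 5), (3, 6), (4, 1), (4, 2), (4, 5), (4, 6), (5, 0), (5, 3), (5, 4), (5, 7), (6, 0), (6, 3), (6, 4), (6, 7), (7, 1), (7, 2), (7, 5), (7, 6), (8, 1), (8, 2), (8, 5), (8, 6), (9, 0), (9, 3), (9, 4), (9, 7), (10, 0), (10, 3), (10, 4), (10, 7), (11, 1), (11, 2), (11, 5), (11, 6), (12, 1), (12, 2), (12, 5), (12, 6), (13, 0), (13, 3), (13, 4), (13, 7), (14, 0), (14, 3), (14, 4), (14, 7), (15, 1), (15, 2), (15, 5), (15, 6)]

Answer: .OO..OO.
O..OO..O
O..OO..O
.OO..OO.
.OO..OO.
O..OO..O
O..OO..O
.OO..OO.
.OO..OO.
O..OO..O
O..OO..O
.OO..OO.
.OO..OO.
O..OO..O
O..OO..O
.OO..OO.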